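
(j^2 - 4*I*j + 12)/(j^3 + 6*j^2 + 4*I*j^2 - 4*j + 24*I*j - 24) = (j - 6*I)/(j^2 + 2*j*(3 + I) + 12*I)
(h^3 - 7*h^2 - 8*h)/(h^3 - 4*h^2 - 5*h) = (h - 8)/(h - 5)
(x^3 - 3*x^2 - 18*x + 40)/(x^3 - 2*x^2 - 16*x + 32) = (x - 5)/(x - 4)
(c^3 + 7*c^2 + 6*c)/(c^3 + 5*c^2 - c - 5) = c*(c + 6)/(c^2 + 4*c - 5)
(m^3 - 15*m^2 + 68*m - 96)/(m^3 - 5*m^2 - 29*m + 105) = (m^2 - 12*m + 32)/(m^2 - 2*m - 35)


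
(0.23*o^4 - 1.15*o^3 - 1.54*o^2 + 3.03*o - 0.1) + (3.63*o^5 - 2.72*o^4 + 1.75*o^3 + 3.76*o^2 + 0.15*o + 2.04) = 3.63*o^5 - 2.49*o^4 + 0.6*o^3 + 2.22*o^2 + 3.18*o + 1.94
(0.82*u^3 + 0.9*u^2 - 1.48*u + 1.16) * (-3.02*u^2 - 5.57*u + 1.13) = -2.4764*u^5 - 7.2854*u^4 + 0.383199999999999*u^3 + 5.7574*u^2 - 8.1336*u + 1.3108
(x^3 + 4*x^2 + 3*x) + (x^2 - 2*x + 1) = x^3 + 5*x^2 + x + 1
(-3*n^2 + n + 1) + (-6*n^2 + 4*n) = -9*n^2 + 5*n + 1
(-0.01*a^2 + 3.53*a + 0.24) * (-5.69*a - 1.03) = 0.0569*a^3 - 20.0754*a^2 - 5.0015*a - 0.2472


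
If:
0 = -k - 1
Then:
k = -1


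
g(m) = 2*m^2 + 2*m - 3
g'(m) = 4*m + 2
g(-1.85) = 0.14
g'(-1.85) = -5.40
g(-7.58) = 96.75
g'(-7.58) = -28.32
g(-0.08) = -3.15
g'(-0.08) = 1.68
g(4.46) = 45.70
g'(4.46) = 19.84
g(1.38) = 3.57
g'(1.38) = 7.52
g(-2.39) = 3.64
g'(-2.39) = -7.56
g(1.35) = 3.34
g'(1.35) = 7.40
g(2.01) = 9.10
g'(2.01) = 10.04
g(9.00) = 177.00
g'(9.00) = 38.00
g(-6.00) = 57.00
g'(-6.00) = -22.00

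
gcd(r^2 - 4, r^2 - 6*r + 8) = r - 2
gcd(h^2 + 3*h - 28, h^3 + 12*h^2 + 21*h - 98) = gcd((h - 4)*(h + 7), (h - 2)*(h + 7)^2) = h + 7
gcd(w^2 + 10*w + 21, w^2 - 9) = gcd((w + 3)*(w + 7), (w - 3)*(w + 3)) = w + 3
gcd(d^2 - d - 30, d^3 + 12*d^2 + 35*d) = d + 5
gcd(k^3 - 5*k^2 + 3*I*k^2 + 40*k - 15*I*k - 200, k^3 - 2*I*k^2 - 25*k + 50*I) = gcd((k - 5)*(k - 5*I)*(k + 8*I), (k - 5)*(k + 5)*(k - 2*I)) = k - 5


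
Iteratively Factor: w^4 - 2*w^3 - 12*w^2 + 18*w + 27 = (w + 1)*(w^3 - 3*w^2 - 9*w + 27) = (w - 3)*(w + 1)*(w^2 - 9) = (w - 3)^2*(w + 1)*(w + 3)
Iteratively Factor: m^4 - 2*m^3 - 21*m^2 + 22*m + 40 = (m - 5)*(m^3 + 3*m^2 - 6*m - 8) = (m - 5)*(m + 4)*(m^2 - m - 2) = (m - 5)*(m - 2)*(m + 4)*(m + 1)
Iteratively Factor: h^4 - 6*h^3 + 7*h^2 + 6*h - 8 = (h + 1)*(h^3 - 7*h^2 + 14*h - 8) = (h - 4)*(h + 1)*(h^2 - 3*h + 2) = (h - 4)*(h - 2)*(h + 1)*(h - 1)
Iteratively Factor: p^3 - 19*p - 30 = (p - 5)*(p^2 + 5*p + 6) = (p - 5)*(p + 3)*(p + 2)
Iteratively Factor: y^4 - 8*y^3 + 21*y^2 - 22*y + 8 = (y - 1)*(y^3 - 7*y^2 + 14*y - 8) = (y - 4)*(y - 1)*(y^2 - 3*y + 2) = (y - 4)*(y - 1)^2*(y - 2)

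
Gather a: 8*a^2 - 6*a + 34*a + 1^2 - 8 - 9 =8*a^2 + 28*a - 16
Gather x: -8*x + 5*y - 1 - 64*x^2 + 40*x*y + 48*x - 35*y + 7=-64*x^2 + x*(40*y + 40) - 30*y + 6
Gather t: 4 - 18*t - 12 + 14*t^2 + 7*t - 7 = 14*t^2 - 11*t - 15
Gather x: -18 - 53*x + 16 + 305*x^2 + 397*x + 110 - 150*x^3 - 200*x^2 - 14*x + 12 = -150*x^3 + 105*x^2 + 330*x + 120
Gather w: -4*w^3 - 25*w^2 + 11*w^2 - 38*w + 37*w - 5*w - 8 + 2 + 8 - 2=-4*w^3 - 14*w^2 - 6*w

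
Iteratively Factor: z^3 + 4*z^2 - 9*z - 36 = (z + 4)*(z^2 - 9) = (z + 3)*(z + 4)*(z - 3)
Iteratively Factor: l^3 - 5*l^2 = (l)*(l^2 - 5*l) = l^2*(l - 5)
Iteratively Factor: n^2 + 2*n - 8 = (n - 2)*(n + 4)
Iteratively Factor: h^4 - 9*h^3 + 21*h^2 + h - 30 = (h - 2)*(h^3 - 7*h^2 + 7*h + 15) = (h - 3)*(h - 2)*(h^2 - 4*h - 5) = (h - 5)*(h - 3)*(h - 2)*(h + 1)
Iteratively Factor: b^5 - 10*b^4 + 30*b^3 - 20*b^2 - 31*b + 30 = (b - 3)*(b^4 - 7*b^3 + 9*b^2 + 7*b - 10) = (b - 5)*(b - 3)*(b^3 - 2*b^2 - b + 2) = (b - 5)*(b - 3)*(b - 2)*(b^2 - 1) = (b - 5)*(b - 3)*(b - 2)*(b + 1)*(b - 1)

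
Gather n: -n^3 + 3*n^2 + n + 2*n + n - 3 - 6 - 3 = -n^3 + 3*n^2 + 4*n - 12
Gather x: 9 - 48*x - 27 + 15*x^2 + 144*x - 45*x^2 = -30*x^2 + 96*x - 18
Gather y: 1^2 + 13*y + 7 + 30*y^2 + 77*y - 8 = 30*y^2 + 90*y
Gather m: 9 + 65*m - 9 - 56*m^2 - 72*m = -56*m^2 - 7*m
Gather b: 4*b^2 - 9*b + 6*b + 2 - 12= 4*b^2 - 3*b - 10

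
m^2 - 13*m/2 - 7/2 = (m - 7)*(m + 1/2)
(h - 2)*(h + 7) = h^2 + 5*h - 14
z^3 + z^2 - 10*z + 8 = (z - 2)*(z - 1)*(z + 4)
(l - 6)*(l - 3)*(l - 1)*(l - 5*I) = l^4 - 10*l^3 - 5*I*l^3 + 27*l^2 + 50*I*l^2 - 18*l - 135*I*l + 90*I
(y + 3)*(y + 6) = y^2 + 9*y + 18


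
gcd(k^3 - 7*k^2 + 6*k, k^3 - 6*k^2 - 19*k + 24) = k - 1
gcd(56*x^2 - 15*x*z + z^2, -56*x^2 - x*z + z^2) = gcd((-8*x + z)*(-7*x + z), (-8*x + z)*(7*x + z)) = 8*x - z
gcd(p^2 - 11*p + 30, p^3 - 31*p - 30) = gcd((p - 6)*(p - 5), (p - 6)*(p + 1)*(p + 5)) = p - 6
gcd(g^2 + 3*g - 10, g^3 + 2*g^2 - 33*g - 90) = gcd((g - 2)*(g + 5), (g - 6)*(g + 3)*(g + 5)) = g + 5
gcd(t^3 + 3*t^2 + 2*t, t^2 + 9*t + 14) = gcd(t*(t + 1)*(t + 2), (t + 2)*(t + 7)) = t + 2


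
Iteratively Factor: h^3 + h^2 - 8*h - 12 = (h + 2)*(h^2 - h - 6) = (h + 2)^2*(h - 3)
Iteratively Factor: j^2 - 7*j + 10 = (j - 2)*(j - 5)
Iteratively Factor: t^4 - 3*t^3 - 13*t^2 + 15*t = (t - 1)*(t^3 - 2*t^2 - 15*t) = (t - 5)*(t - 1)*(t^2 + 3*t) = t*(t - 5)*(t - 1)*(t + 3)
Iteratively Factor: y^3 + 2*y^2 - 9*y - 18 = (y + 3)*(y^2 - y - 6) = (y - 3)*(y + 3)*(y + 2)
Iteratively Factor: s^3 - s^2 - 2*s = (s + 1)*(s^2 - 2*s) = (s - 2)*(s + 1)*(s)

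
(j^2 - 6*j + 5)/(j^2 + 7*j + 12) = (j^2 - 6*j + 5)/(j^2 + 7*j + 12)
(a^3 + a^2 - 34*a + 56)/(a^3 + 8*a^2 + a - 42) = (a - 4)/(a + 3)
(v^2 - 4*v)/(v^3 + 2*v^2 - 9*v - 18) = v*(v - 4)/(v^3 + 2*v^2 - 9*v - 18)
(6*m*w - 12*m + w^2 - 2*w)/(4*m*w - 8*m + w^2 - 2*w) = (6*m + w)/(4*m + w)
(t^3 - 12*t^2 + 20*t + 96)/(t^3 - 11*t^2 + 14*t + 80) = (t - 6)/(t - 5)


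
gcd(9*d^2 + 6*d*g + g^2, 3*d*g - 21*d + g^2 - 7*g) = 3*d + g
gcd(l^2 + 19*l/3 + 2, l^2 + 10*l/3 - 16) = l + 6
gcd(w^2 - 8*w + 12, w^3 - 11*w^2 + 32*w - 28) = w - 2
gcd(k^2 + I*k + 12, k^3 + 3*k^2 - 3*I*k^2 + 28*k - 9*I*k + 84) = k + 4*I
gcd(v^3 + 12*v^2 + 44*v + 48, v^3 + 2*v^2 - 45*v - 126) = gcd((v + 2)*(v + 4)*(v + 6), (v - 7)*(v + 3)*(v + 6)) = v + 6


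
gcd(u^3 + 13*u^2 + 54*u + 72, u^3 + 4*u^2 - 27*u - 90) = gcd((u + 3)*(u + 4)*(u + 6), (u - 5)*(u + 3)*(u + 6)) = u^2 + 9*u + 18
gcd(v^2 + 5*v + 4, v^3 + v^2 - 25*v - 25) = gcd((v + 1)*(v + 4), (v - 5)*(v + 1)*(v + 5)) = v + 1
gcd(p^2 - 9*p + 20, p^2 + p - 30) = p - 5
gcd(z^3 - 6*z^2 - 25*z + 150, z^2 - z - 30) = z^2 - z - 30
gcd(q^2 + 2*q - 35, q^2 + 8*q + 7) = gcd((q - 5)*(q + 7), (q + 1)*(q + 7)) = q + 7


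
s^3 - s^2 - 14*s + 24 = (s - 3)*(s - 2)*(s + 4)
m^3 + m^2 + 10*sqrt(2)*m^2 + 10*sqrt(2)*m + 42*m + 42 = (m + 1)*(m + 3*sqrt(2))*(m + 7*sqrt(2))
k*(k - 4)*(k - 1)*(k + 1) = k^4 - 4*k^3 - k^2 + 4*k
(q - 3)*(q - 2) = q^2 - 5*q + 6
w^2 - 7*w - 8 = (w - 8)*(w + 1)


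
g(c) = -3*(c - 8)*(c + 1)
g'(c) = 21 - 6*c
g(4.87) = 55.12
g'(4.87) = -8.22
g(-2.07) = -32.32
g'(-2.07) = 33.42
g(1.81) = 52.18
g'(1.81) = 10.14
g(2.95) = 59.84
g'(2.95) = 3.30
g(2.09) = 54.79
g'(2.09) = 8.46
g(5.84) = 44.32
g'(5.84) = -14.04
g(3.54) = 60.75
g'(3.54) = -0.24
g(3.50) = 60.75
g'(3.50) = 0.00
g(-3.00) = -66.00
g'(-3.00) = 39.00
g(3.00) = 60.00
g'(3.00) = 3.00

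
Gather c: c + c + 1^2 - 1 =2*c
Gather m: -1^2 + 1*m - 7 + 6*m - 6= 7*m - 14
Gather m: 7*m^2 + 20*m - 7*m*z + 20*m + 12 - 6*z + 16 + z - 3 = 7*m^2 + m*(40 - 7*z) - 5*z + 25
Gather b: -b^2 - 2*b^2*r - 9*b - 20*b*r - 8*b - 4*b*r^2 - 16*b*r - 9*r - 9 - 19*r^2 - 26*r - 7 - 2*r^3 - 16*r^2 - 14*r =b^2*(-2*r - 1) + b*(-4*r^2 - 36*r - 17) - 2*r^3 - 35*r^2 - 49*r - 16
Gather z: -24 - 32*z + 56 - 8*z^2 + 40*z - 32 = -8*z^2 + 8*z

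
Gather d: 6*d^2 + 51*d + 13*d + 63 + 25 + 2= 6*d^2 + 64*d + 90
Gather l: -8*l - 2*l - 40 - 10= -10*l - 50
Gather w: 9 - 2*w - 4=5 - 2*w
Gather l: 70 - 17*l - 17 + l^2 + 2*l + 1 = l^2 - 15*l + 54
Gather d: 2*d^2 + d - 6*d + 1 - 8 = 2*d^2 - 5*d - 7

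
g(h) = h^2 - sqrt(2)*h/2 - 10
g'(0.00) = -0.71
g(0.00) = -10.00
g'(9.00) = 17.29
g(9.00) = 64.64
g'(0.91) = 1.11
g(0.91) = -9.82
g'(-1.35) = -3.41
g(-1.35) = -7.22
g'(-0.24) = -1.19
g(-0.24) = -9.77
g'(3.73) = 6.75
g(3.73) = 1.28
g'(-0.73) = -2.17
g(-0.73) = -8.95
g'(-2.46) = -5.63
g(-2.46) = -2.21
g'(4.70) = 8.69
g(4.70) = 8.77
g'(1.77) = 2.83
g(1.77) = -8.12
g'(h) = 2*h - sqrt(2)/2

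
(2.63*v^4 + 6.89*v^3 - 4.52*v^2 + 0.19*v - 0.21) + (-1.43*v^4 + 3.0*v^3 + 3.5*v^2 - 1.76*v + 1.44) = 1.2*v^4 + 9.89*v^3 - 1.02*v^2 - 1.57*v + 1.23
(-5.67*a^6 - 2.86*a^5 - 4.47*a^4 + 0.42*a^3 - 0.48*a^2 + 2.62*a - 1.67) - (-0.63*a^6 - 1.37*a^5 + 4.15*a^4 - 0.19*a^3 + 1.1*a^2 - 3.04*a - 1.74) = -5.04*a^6 - 1.49*a^5 - 8.62*a^4 + 0.61*a^3 - 1.58*a^2 + 5.66*a + 0.0700000000000001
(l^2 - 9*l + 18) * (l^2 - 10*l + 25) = l^4 - 19*l^3 + 133*l^2 - 405*l + 450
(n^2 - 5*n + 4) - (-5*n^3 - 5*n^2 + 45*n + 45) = 5*n^3 + 6*n^2 - 50*n - 41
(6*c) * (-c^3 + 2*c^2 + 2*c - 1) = -6*c^4 + 12*c^3 + 12*c^2 - 6*c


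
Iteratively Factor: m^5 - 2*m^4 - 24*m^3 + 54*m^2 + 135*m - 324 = (m - 3)*(m^4 + m^3 - 21*m^2 - 9*m + 108) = (m - 3)^2*(m^3 + 4*m^2 - 9*m - 36) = (m - 3)^3*(m^2 + 7*m + 12) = (m - 3)^3*(m + 4)*(m + 3)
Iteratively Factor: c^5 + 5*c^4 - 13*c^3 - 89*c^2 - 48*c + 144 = (c - 4)*(c^4 + 9*c^3 + 23*c^2 + 3*c - 36) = (c - 4)*(c + 4)*(c^3 + 5*c^2 + 3*c - 9) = (c - 4)*(c - 1)*(c + 4)*(c^2 + 6*c + 9) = (c - 4)*(c - 1)*(c + 3)*(c + 4)*(c + 3)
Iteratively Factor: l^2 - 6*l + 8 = (l - 2)*(l - 4)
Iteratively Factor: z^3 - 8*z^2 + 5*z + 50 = (z - 5)*(z^2 - 3*z - 10) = (z - 5)*(z + 2)*(z - 5)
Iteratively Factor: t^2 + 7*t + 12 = (t + 3)*(t + 4)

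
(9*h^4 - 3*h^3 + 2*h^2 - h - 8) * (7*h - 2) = 63*h^5 - 39*h^4 + 20*h^3 - 11*h^2 - 54*h + 16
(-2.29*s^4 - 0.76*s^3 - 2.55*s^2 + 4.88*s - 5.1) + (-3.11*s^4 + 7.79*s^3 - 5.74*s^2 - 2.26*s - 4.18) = -5.4*s^4 + 7.03*s^3 - 8.29*s^2 + 2.62*s - 9.28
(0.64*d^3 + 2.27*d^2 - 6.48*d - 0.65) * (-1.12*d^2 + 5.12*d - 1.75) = -0.7168*d^5 + 0.7344*d^4 + 17.76*d^3 - 36.4221*d^2 + 8.012*d + 1.1375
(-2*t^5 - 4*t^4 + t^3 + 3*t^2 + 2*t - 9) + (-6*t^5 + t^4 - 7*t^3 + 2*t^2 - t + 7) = -8*t^5 - 3*t^4 - 6*t^3 + 5*t^2 + t - 2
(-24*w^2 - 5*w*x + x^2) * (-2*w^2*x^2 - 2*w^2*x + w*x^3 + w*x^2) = 48*w^4*x^2 + 48*w^4*x - 14*w^3*x^3 - 14*w^3*x^2 - 7*w^2*x^4 - 7*w^2*x^3 + w*x^5 + w*x^4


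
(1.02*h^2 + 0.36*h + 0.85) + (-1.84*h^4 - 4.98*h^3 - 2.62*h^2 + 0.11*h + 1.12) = -1.84*h^4 - 4.98*h^3 - 1.6*h^2 + 0.47*h + 1.97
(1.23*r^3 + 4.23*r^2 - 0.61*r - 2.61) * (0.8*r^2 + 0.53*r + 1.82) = 0.984*r^5 + 4.0359*r^4 + 3.9925*r^3 + 5.2873*r^2 - 2.4935*r - 4.7502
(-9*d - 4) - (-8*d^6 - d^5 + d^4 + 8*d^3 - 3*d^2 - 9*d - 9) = 8*d^6 + d^5 - d^4 - 8*d^3 + 3*d^2 + 5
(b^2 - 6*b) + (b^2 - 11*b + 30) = 2*b^2 - 17*b + 30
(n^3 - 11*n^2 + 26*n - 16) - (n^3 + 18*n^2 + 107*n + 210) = -29*n^2 - 81*n - 226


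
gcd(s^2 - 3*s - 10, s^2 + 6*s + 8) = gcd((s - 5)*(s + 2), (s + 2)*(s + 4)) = s + 2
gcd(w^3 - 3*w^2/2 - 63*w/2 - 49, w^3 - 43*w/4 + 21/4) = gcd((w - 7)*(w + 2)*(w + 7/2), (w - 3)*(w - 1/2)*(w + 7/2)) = w + 7/2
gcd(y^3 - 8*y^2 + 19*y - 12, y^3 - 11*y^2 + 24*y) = y - 3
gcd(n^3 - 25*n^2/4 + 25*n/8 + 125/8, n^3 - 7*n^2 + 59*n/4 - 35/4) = n - 5/2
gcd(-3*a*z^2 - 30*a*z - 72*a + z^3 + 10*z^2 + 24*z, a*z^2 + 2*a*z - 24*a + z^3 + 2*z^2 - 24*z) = z + 6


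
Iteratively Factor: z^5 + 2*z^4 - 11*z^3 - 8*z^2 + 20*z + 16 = (z - 2)*(z^4 + 4*z^3 - 3*z^2 - 14*z - 8) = (z - 2)^2*(z^3 + 6*z^2 + 9*z + 4) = (z - 2)^2*(z + 1)*(z^2 + 5*z + 4) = (z - 2)^2*(z + 1)^2*(z + 4)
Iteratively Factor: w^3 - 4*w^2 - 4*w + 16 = (w - 2)*(w^2 - 2*w - 8) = (w - 4)*(w - 2)*(w + 2)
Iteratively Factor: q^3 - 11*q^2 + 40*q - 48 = (q - 4)*(q^2 - 7*q + 12) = (q - 4)*(q - 3)*(q - 4)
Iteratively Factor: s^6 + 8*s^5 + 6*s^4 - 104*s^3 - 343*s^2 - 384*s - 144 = (s + 4)*(s^5 + 4*s^4 - 10*s^3 - 64*s^2 - 87*s - 36) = (s + 3)*(s + 4)*(s^4 + s^3 - 13*s^2 - 25*s - 12) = (s - 4)*(s + 3)*(s + 4)*(s^3 + 5*s^2 + 7*s + 3) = (s - 4)*(s + 3)^2*(s + 4)*(s^2 + 2*s + 1) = (s - 4)*(s + 1)*(s + 3)^2*(s + 4)*(s + 1)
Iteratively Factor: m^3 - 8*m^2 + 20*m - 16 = (m - 2)*(m^2 - 6*m + 8) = (m - 4)*(m - 2)*(m - 2)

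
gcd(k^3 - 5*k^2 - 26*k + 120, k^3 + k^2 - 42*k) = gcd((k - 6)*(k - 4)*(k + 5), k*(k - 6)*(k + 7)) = k - 6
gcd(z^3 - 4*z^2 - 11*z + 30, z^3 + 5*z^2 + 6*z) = z + 3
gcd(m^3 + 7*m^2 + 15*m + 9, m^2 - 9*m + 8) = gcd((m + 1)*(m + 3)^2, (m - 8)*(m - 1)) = 1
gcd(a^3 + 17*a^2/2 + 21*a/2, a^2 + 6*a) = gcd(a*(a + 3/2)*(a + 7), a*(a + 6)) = a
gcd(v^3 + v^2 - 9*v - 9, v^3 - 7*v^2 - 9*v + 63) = v^2 - 9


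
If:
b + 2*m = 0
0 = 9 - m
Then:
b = -18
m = 9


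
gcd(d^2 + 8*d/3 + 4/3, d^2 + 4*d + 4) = d + 2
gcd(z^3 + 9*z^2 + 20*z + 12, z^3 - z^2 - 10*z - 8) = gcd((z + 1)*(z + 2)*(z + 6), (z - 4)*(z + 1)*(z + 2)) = z^2 + 3*z + 2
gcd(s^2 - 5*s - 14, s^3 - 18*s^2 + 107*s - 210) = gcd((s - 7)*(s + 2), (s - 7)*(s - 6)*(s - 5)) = s - 7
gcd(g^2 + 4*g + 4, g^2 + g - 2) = g + 2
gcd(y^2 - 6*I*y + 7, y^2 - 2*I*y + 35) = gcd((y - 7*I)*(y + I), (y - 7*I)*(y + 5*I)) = y - 7*I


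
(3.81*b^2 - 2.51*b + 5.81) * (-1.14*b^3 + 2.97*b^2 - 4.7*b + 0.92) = -4.3434*b^5 + 14.1771*b^4 - 31.9851*b^3 + 32.5579*b^2 - 29.6162*b + 5.3452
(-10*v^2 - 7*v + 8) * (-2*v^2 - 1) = 20*v^4 + 14*v^3 - 6*v^2 + 7*v - 8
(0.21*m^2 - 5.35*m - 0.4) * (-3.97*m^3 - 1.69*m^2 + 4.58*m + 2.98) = -0.8337*m^5 + 20.8846*m^4 + 11.5913*m^3 - 23.2012*m^2 - 17.775*m - 1.192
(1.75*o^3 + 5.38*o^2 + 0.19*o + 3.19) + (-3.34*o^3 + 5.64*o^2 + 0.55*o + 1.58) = -1.59*o^3 + 11.02*o^2 + 0.74*o + 4.77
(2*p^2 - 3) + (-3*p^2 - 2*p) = -p^2 - 2*p - 3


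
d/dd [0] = 0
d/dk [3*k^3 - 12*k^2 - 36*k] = 9*k^2 - 24*k - 36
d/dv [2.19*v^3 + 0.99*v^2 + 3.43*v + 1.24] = 6.57*v^2 + 1.98*v + 3.43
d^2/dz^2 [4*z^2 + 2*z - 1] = 8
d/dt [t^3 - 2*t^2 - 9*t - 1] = 3*t^2 - 4*t - 9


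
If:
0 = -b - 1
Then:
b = -1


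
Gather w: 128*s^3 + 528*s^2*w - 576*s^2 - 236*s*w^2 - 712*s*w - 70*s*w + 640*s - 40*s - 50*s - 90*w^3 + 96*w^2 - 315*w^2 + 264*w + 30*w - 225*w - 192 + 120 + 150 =128*s^3 - 576*s^2 + 550*s - 90*w^3 + w^2*(-236*s - 219) + w*(528*s^2 - 782*s + 69) + 78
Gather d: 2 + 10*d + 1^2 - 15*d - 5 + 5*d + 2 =0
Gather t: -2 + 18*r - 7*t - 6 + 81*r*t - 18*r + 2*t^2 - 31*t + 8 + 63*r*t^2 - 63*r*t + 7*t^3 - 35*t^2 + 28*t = 7*t^3 + t^2*(63*r - 33) + t*(18*r - 10)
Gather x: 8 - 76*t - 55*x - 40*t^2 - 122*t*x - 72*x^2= -40*t^2 - 76*t - 72*x^2 + x*(-122*t - 55) + 8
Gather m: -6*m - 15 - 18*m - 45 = -24*m - 60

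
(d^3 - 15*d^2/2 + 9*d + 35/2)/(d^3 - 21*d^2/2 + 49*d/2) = (d^2 - 4*d - 5)/(d*(d - 7))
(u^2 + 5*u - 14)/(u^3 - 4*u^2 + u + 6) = (u + 7)/(u^2 - 2*u - 3)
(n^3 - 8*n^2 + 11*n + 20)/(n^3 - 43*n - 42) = (n^2 - 9*n + 20)/(n^2 - n - 42)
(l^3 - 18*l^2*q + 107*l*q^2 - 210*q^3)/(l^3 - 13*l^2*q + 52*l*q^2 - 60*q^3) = (-l + 7*q)/(-l + 2*q)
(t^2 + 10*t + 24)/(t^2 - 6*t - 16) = (t^2 + 10*t + 24)/(t^2 - 6*t - 16)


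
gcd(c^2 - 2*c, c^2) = c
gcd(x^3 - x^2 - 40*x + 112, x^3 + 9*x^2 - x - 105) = x + 7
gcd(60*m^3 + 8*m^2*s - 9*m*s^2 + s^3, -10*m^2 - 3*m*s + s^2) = -10*m^2 - 3*m*s + s^2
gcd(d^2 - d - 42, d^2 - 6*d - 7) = d - 7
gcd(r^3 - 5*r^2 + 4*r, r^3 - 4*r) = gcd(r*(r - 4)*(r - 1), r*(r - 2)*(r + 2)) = r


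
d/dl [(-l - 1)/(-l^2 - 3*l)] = (l*(l + 3) - (l + 1)*(2*l + 3))/(l^2*(l + 3)^2)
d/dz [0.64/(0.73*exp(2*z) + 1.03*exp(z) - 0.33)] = (-0.9344*exp(z) - 0.6592)*exp(z)/(0.73*exp(2*z) + 1.03*exp(z) - 0.33)^2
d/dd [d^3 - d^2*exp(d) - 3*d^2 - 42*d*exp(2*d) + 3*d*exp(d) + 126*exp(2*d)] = -d^2*exp(d) + 3*d^2 - 84*d*exp(2*d) + d*exp(d) - 6*d + 210*exp(2*d) + 3*exp(d)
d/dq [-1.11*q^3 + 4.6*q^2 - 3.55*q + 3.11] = -3.33*q^2 + 9.2*q - 3.55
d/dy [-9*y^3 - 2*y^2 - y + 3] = -27*y^2 - 4*y - 1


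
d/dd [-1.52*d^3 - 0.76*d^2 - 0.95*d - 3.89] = -4.56*d^2 - 1.52*d - 0.95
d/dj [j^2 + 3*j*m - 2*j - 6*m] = 2*j + 3*m - 2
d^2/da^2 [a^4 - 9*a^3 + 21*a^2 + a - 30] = 12*a^2 - 54*a + 42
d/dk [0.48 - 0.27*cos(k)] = 0.27*sin(k)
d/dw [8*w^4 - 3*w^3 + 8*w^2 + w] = 32*w^3 - 9*w^2 + 16*w + 1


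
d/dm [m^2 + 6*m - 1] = 2*m + 6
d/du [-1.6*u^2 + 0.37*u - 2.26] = 0.37 - 3.2*u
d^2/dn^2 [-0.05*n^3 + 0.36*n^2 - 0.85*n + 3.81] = 0.72 - 0.3*n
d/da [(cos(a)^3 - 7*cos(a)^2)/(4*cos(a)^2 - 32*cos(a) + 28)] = (2 - cos(a))*sin(a)*cos(a)/(4*(cos(a) - 1)^2)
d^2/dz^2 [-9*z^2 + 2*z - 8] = -18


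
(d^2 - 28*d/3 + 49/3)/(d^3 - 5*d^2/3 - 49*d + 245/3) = (3*d - 7)/(3*d^2 + 16*d - 35)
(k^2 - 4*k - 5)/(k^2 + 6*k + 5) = (k - 5)/(k + 5)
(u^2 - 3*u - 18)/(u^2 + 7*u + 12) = (u - 6)/(u + 4)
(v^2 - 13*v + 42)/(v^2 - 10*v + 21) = (v - 6)/(v - 3)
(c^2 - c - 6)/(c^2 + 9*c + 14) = (c - 3)/(c + 7)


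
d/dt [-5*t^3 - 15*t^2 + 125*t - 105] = -15*t^2 - 30*t + 125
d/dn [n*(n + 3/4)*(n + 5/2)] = 3*n^2 + 13*n/2 + 15/8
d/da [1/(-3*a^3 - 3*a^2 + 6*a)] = (3*a^2 + 2*a - 2)/(3*a^2*(a^2 + a - 2)^2)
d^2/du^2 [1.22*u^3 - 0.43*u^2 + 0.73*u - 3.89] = 7.32*u - 0.86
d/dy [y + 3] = 1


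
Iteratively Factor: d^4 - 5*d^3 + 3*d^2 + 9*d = (d)*(d^3 - 5*d^2 + 3*d + 9) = d*(d - 3)*(d^2 - 2*d - 3) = d*(d - 3)^2*(d + 1)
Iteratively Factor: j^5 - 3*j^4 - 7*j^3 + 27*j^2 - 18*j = (j + 3)*(j^4 - 6*j^3 + 11*j^2 - 6*j) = (j - 2)*(j + 3)*(j^3 - 4*j^2 + 3*j) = (j - 2)*(j - 1)*(j + 3)*(j^2 - 3*j) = (j - 3)*(j - 2)*(j - 1)*(j + 3)*(j)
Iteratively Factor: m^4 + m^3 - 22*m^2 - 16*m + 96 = (m + 3)*(m^3 - 2*m^2 - 16*m + 32) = (m + 3)*(m + 4)*(m^2 - 6*m + 8) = (m - 2)*(m + 3)*(m + 4)*(m - 4)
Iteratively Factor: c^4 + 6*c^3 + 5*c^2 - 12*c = (c)*(c^3 + 6*c^2 + 5*c - 12) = c*(c - 1)*(c^2 + 7*c + 12) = c*(c - 1)*(c + 4)*(c + 3)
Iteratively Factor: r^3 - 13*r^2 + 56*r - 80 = (r - 4)*(r^2 - 9*r + 20) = (r - 5)*(r - 4)*(r - 4)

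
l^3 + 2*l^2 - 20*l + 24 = (l - 2)^2*(l + 6)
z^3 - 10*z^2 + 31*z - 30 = (z - 5)*(z - 3)*(z - 2)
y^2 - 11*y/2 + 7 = (y - 7/2)*(y - 2)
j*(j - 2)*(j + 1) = j^3 - j^2 - 2*j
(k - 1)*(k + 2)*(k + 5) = k^3 + 6*k^2 + 3*k - 10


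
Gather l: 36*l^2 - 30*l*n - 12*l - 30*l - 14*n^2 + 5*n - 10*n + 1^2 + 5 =36*l^2 + l*(-30*n - 42) - 14*n^2 - 5*n + 6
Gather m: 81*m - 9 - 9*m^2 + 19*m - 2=-9*m^2 + 100*m - 11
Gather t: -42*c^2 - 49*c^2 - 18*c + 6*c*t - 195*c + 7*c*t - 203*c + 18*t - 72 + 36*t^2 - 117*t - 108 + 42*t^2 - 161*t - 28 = -91*c^2 - 416*c + 78*t^2 + t*(13*c - 260) - 208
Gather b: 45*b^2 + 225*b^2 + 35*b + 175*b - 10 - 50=270*b^2 + 210*b - 60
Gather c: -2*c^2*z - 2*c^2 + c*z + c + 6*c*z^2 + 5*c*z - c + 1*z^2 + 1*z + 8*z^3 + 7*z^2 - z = c^2*(-2*z - 2) + c*(6*z^2 + 6*z) + 8*z^3 + 8*z^2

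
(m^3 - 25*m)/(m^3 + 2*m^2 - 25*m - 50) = m/(m + 2)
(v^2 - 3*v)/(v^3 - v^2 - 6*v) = 1/(v + 2)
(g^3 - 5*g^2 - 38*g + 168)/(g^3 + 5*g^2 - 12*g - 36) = (g^2 - 11*g + 28)/(g^2 - g - 6)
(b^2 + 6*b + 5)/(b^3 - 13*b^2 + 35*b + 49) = (b + 5)/(b^2 - 14*b + 49)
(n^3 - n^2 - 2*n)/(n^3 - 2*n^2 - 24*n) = (-n^2 + n + 2)/(-n^2 + 2*n + 24)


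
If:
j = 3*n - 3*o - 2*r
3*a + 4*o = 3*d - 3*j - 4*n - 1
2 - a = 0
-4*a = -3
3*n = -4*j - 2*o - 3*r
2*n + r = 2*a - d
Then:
No Solution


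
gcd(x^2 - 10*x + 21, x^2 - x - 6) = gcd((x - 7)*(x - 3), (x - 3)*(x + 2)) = x - 3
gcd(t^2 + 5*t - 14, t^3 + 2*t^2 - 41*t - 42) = t + 7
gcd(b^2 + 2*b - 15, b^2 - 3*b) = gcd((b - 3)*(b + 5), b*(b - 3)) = b - 3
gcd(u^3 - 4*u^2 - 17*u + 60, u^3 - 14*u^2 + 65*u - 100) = u - 5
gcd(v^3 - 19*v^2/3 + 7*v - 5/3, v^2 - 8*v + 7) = v - 1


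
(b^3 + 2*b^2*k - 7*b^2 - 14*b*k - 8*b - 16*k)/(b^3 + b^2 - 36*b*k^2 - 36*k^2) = (b^2 + 2*b*k - 8*b - 16*k)/(b^2 - 36*k^2)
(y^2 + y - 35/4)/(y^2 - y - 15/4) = (2*y + 7)/(2*y + 3)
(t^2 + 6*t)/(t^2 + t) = (t + 6)/(t + 1)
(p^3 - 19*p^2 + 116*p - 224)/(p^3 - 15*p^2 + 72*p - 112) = (p - 8)/(p - 4)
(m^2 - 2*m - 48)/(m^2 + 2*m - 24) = (m - 8)/(m - 4)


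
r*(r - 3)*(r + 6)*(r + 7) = r^4 + 10*r^3 + 3*r^2 - 126*r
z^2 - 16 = (z - 4)*(z + 4)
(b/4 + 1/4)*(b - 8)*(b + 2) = b^3/4 - 5*b^2/4 - 11*b/2 - 4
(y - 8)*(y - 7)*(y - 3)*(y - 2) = y^4 - 20*y^3 + 137*y^2 - 370*y + 336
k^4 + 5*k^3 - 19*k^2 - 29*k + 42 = (k - 3)*(k - 1)*(k + 2)*(k + 7)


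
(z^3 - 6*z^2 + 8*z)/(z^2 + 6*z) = (z^2 - 6*z + 8)/(z + 6)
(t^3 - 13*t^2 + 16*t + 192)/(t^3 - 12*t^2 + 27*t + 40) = (t^2 - 5*t - 24)/(t^2 - 4*t - 5)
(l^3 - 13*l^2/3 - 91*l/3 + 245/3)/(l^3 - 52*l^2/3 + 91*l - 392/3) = (l + 5)/(l - 8)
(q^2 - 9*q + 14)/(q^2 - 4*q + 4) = (q - 7)/(q - 2)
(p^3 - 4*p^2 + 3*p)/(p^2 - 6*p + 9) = p*(p - 1)/(p - 3)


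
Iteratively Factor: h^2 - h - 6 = (h - 3)*(h + 2)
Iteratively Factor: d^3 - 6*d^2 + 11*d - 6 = (d - 3)*(d^2 - 3*d + 2) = (d - 3)*(d - 1)*(d - 2)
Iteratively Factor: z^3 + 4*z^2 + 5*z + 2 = (z + 1)*(z^2 + 3*z + 2) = (z + 1)^2*(z + 2)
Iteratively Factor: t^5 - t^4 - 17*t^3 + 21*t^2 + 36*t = (t - 3)*(t^4 + 2*t^3 - 11*t^2 - 12*t) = (t - 3)*(t + 1)*(t^3 + t^2 - 12*t) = t*(t - 3)*(t + 1)*(t^2 + t - 12) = t*(t - 3)*(t + 1)*(t + 4)*(t - 3)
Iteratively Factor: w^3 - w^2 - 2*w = (w)*(w^2 - w - 2) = w*(w + 1)*(w - 2)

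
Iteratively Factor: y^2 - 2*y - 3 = (y - 3)*(y + 1)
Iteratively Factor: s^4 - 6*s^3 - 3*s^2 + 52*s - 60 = (s - 2)*(s^3 - 4*s^2 - 11*s + 30) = (s - 2)^2*(s^2 - 2*s - 15) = (s - 2)^2*(s + 3)*(s - 5)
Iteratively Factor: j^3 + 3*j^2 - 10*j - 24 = (j + 2)*(j^2 + j - 12) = (j - 3)*(j + 2)*(j + 4)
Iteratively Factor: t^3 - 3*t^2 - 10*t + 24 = (t + 3)*(t^2 - 6*t + 8) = (t - 2)*(t + 3)*(t - 4)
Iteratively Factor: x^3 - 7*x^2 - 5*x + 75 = (x + 3)*(x^2 - 10*x + 25) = (x - 5)*(x + 3)*(x - 5)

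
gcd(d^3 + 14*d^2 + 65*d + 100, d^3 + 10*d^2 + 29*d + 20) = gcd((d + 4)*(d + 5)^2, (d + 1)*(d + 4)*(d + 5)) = d^2 + 9*d + 20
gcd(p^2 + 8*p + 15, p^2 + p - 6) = p + 3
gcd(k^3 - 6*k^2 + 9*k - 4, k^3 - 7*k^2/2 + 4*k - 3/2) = k^2 - 2*k + 1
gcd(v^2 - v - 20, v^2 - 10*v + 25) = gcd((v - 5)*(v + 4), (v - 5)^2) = v - 5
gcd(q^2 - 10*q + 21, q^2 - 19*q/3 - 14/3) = q - 7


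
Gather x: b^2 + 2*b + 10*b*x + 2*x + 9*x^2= b^2 + 2*b + 9*x^2 + x*(10*b + 2)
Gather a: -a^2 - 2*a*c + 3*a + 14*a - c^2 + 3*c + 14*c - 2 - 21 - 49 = -a^2 + a*(17 - 2*c) - c^2 + 17*c - 72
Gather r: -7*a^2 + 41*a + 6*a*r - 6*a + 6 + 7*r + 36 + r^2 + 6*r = -7*a^2 + 35*a + r^2 + r*(6*a + 13) + 42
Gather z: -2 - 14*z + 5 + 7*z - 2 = 1 - 7*z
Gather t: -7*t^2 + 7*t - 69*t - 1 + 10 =-7*t^2 - 62*t + 9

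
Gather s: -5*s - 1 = -5*s - 1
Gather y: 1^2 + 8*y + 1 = 8*y + 2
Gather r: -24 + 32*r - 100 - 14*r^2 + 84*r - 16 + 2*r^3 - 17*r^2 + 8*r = 2*r^3 - 31*r^2 + 124*r - 140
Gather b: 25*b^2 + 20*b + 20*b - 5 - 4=25*b^2 + 40*b - 9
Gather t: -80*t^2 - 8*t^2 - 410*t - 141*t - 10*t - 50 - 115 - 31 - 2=-88*t^2 - 561*t - 198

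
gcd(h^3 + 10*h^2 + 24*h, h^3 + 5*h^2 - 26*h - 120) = h^2 + 10*h + 24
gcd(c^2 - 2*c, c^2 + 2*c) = c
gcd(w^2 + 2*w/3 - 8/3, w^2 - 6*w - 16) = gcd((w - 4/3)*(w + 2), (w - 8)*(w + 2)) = w + 2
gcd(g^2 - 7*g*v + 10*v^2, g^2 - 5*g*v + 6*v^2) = -g + 2*v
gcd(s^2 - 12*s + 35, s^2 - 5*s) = s - 5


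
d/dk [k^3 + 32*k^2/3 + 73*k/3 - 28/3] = 3*k^2 + 64*k/3 + 73/3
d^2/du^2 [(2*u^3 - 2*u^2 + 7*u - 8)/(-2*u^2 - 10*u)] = (-67*u^3 + 24*u^2 + 120*u + 200)/(u^3*(u^3 + 15*u^2 + 75*u + 125))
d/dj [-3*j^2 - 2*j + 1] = -6*j - 2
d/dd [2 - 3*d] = -3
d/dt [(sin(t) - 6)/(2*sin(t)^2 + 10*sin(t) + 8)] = (12*sin(t) + cos(t)^2 + 33)*cos(t)/(2*(sin(t)^2 + 5*sin(t) + 4)^2)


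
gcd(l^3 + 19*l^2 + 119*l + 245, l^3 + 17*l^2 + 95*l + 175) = l^2 + 12*l + 35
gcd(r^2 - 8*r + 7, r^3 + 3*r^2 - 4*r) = r - 1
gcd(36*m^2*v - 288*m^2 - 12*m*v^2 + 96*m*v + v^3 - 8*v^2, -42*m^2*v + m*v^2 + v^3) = -6*m + v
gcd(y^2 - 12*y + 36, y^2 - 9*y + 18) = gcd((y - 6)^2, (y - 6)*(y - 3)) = y - 6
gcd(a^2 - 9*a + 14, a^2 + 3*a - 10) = a - 2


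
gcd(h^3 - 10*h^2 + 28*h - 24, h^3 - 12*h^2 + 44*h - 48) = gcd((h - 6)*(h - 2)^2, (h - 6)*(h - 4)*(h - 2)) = h^2 - 8*h + 12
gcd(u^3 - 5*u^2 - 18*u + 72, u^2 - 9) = u - 3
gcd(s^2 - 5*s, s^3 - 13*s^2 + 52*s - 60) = s - 5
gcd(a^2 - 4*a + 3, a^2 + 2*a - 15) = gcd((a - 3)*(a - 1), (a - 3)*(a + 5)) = a - 3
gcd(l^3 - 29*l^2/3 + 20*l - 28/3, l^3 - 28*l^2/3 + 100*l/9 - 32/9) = l - 2/3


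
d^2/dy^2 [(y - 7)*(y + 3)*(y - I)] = 6*y - 8 - 2*I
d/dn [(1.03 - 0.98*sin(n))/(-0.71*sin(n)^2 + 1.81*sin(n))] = (-0.212386679283294 + 0.446445468697537/sin(n) - 0.569060773480663/sin(n)^2)*cos(n)/(0.153871981929734*sin(n)^2 - 0.784530386740331*sin(n) + 1.0)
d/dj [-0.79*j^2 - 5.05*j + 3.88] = -1.58*j - 5.05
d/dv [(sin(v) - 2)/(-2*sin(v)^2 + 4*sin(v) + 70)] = (sin(v)^2 - 4*sin(v) + 39)*cos(v)/(2*(sin(v) - 7)^2*(sin(v) + 5)^2)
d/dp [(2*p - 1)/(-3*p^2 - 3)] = 2*(p^2 - p - 1)/(3*(p^4 + 2*p^2 + 1))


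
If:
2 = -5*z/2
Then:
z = -4/5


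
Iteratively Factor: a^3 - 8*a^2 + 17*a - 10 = (a - 1)*(a^2 - 7*a + 10) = (a - 2)*(a - 1)*(a - 5)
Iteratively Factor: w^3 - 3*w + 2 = (w - 1)*(w^2 + w - 2) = (w - 1)^2*(w + 2)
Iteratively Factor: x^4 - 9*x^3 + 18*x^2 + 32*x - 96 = (x - 4)*(x^3 - 5*x^2 - 2*x + 24) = (x - 4)*(x - 3)*(x^2 - 2*x - 8) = (x - 4)*(x - 3)*(x + 2)*(x - 4)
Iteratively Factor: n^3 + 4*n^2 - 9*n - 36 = (n + 4)*(n^2 - 9) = (n + 3)*(n + 4)*(n - 3)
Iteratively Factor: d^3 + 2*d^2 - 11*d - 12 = (d - 3)*(d^2 + 5*d + 4) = (d - 3)*(d + 4)*(d + 1)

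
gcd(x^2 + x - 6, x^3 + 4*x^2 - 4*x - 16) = x - 2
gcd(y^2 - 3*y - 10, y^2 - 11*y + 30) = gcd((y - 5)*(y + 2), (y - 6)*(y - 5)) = y - 5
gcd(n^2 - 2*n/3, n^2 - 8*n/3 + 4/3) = n - 2/3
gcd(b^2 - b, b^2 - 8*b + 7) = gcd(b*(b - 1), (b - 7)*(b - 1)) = b - 1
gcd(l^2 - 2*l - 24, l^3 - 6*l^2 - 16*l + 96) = l^2 - 2*l - 24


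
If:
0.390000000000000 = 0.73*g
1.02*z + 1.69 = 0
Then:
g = 0.53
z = -1.66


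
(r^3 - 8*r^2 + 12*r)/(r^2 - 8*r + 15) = r*(r^2 - 8*r + 12)/(r^2 - 8*r + 15)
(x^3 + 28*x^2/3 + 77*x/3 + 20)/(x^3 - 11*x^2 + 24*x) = (3*x^3 + 28*x^2 + 77*x + 60)/(3*x*(x^2 - 11*x + 24))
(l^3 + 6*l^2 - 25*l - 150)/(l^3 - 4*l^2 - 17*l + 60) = (l^2 + 11*l + 30)/(l^2 + l - 12)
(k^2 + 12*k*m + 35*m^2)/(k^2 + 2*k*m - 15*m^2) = (k + 7*m)/(k - 3*m)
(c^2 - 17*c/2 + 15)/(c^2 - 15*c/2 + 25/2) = (c - 6)/(c - 5)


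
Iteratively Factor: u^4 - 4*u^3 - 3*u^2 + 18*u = (u - 3)*(u^3 - u^2 - 6*u) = (u - 3)^2*(u^2 + 2*u) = u*(u - 3)^2*(u + 2)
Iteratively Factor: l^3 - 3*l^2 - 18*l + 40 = (l - 2)*(l^2 - l - 20) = (l - 5)*(l - 2)*(l + 4)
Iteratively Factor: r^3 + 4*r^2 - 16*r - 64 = (r - 4)*(r^2 + 8*r + 16) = (r - 4)*(r + 4)*(r + 4)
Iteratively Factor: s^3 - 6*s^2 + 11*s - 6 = (s - 1)*(s^2 - 5*s + 6) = (s - 3)*(s - 1)*(s - 2)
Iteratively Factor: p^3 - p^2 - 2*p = (p + 1)*(p^2 - 2*p) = p*(p + 1)*(p - 2)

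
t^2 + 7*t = t*(t + 7)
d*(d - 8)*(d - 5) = d^3 - 13*d^2 + 40*d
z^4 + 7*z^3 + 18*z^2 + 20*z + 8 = (z + 1)*(z + 2)^3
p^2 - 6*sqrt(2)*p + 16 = (p - 4*sqrt(2))*(p - 2*sqrt(2))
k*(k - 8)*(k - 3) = k^3 - 11*k^2 + 24*k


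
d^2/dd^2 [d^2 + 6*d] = 2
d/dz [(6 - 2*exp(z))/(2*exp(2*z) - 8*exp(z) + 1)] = (8*(exp(z) - 3)*(exp(z) - 2) - 4*exp(2*z) + 16*exp(z) - 2)*exp(z)/(2*exp(2*z) - 8*exp(z) + 1)^2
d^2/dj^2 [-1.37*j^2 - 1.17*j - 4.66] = -2.74000000000000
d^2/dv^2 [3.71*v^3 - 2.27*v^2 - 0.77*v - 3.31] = 22.26*v - 4.54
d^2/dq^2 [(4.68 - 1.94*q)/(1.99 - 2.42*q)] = -36.1306/(2.42*q - 1.99)^3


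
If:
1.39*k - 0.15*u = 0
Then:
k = 0.107913669064748*u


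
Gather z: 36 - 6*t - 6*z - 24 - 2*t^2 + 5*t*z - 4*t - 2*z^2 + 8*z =-2*t^2 - 10*t - 2*z^2 + z*(5*t + 2) + 12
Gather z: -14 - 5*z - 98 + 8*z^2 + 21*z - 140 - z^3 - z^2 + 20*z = -z^3 + 7*z^2 + 36*z - 252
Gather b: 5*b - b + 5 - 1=4*b + 4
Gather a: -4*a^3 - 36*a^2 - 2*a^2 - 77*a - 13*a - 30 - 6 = -4*a^3 - 38*a^2 - 90*a - 36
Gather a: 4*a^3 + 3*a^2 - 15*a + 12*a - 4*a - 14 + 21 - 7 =4*a^3 + 3*a^2 - 7*a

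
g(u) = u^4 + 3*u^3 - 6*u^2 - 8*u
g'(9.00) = 3529.00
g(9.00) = 8190.00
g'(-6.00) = -476.00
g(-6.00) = 480.00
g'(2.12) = 45.12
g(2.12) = 4.86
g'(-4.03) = -75.28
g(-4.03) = 2.21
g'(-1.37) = 15.05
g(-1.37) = -4.49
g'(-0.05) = -7.38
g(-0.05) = 0.38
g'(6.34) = 1297.04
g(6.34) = 2088.31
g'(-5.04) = -231.00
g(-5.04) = 149.08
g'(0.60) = -11.10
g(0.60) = -6.18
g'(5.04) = 672.23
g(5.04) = 836.58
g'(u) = 4*u^3 + 9*u^2 - 12*u - 8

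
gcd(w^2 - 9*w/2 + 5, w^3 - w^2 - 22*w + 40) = w - 2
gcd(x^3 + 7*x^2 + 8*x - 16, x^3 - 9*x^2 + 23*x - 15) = x - 1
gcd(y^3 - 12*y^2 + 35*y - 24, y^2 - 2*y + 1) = y - 1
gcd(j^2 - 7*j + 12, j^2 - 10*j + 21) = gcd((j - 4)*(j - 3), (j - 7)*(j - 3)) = j - 3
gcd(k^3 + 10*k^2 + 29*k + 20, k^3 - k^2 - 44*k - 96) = k + 4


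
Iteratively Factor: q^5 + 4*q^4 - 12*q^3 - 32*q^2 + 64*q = (q)*(q^4 + 4*q^3 - 12*q^2 - 32*q + 64) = q*(q - 2)*(q^3 + 6*q^2 - 32) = q*(q - 2)*(q + 4)*(q^2 + 2*q - 8) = q*(q - 2)^2*(q + 4)*(q + 4)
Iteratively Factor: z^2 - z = (z - 1)*(z)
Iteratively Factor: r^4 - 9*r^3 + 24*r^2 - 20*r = (r - 5)*(r^3 - 4*r^2 + 4*r) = (r - 5)*(r - 2)*(r^2 - 2*r) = (r - 5)*(r - 2)^2*(r)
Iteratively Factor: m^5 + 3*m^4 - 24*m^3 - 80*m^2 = (m)*(m^4 + 3*m^3 - 24*m^2 - 80*m) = m^2*(m^3 + 3*m^2 - 24*m - 80) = m^2*(m + 4)*(m^2 - m - 20) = m^2*(m - 5)*(m + 4)*(m + 4)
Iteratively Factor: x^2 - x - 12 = (x - 4)*(x + 3)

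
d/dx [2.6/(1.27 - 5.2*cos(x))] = -13.52*sin(x)/(5.2*cos(x) - 1.27)^2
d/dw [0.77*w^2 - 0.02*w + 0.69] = 1.54*w - 0.02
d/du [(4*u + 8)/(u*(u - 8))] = 4*(-u^2 - 4*u + 16)/(u^2*(u^2 - 16*u + 64))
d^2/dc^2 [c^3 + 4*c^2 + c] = 6*c + 8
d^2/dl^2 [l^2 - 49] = 2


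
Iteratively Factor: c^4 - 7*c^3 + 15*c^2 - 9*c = (c - 3)*(c^3 - 4*c^2 + 3*c) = c*(c - 3)*(c^2 - 4*c + 3) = c*(c - 3)^2*(c - 1)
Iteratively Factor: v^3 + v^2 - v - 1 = (v + 1)*(v^2 - 1) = (v - 1)*(v + 1)*(v + 1)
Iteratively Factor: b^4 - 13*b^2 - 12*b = (b + 1)*(b^3 - b^2 - 12*b) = (b + 1)*(b + 3)*(b^2 - 4*b) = b*(b + 1)*(b + 3)*(b - 4)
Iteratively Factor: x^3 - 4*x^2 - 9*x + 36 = (x - 3)*(x^2 - x - 12) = (x - 3)*(x + 3)*(x - 4)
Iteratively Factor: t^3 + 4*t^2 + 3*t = (t + 3)*(t^2 + t) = t*(t + 3)*(t + 1)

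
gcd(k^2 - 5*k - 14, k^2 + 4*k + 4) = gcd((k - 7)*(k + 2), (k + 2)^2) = k + 2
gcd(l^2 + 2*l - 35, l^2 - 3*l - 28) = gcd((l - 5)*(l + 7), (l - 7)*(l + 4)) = 1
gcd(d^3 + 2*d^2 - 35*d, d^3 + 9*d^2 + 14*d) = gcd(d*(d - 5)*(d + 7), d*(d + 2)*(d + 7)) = d^2 + 7*d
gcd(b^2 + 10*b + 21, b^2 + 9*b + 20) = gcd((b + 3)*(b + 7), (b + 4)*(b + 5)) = 1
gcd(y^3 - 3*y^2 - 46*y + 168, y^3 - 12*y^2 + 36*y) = y - 6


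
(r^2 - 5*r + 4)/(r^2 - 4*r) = (r - 1)/r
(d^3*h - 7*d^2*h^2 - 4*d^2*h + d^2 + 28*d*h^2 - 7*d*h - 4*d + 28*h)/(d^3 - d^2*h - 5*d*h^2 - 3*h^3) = (-d^3*h + 7*d^2*h^2 + 4*d^2*h - d^2 - 28*d*h^2 + 7*d*h + 4*d - 28*h)/(-d^3 + d^2*h + 5*d*h^2 + 3*h^3)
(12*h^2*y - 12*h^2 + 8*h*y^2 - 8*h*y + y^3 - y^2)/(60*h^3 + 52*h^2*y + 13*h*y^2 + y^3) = (y - 1)/(5*h + y)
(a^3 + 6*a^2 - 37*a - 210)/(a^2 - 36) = (a^2 + 12*a + 35)/(a + 6)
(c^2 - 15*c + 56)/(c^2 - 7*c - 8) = (c - 7)/(c + 1)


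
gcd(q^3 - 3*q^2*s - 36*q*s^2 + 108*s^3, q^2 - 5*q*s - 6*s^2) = q - 6*s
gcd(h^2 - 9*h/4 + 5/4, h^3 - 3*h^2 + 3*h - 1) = h - 1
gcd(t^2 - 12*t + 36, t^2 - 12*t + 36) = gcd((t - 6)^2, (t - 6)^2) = t^2 - 12*t + 36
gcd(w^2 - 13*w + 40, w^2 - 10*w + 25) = w - 5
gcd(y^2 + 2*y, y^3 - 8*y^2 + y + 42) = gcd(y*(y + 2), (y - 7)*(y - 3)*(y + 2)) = y + 2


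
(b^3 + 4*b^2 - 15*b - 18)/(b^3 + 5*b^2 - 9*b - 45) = (b^2 + 7*b + 6)/(b^2 + 8*b + 15)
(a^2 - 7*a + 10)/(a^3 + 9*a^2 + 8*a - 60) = (a - 5)/(a^2 + 11*a + 30)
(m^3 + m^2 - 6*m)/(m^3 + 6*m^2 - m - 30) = m/(m + 5)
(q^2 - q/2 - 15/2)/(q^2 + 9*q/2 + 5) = (q - 3)/(q + 2)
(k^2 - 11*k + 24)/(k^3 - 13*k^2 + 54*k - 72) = (k - 8)/(k^2 - 10*k + 24)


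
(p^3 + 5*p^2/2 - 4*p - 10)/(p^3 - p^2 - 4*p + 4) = (p + 5/2)/(p - 1)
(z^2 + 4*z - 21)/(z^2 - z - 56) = (z - 3)/(z - 8)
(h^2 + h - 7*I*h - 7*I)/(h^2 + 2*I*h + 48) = (h^2 + h - 7*I*h - 7*I)/(h^2 + 2*I*h + 48)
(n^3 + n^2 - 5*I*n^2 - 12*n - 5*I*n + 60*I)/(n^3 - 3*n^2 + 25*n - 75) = (n + 4)/(n + 5*I)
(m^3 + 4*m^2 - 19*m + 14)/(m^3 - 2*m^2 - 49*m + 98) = (m - 1)/(m - 7)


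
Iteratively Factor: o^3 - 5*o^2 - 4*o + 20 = (o - 5)*(o^2 - 4) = (o - 5)*(o + 2)*(o - 2)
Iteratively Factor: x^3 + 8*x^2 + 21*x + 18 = (x + 3)*(x^2 + 5*x + 6) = (x + 2)*(x + 3)*(x + 3)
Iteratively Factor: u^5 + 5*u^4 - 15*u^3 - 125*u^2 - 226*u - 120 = (u + 1)*(u^4 + 4*u^3 - 19*u^2 - 106*u - 120) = (u + 1)*(u + 2)*(u^3 + 2*u^2 - 23*u - 60) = (u - 5)*(u + 1)*(u + 2)*(u^2 + 7*u + 12) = (u - 5)*(u + 1)*(u + 2)*(u + 3)*(u + 4)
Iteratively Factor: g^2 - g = (g - 1)*(g)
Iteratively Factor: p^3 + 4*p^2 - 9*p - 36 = (p - 3)*(p^2 + 7*p + 12) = (p - 3)*(p + 4)*(p + 3)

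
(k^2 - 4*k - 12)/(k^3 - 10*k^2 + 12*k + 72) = 1/(k - 6)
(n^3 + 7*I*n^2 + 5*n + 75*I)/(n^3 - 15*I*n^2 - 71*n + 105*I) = (n^2 + 10*I*n - 25)/(n^2 - 12*I*n - 35)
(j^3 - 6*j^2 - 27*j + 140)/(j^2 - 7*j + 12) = (j^2 - 2*j - 35)/(j - 3)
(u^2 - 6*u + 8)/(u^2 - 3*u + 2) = (u - 4)/(u - 1)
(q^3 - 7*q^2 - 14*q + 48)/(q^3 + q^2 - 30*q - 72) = (q^2 - 10*q + 16)/(q^2 - 2*q - 24)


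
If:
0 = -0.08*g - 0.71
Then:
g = -8.88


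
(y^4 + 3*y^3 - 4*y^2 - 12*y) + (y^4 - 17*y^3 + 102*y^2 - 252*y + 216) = 2*y^4 - 14*y^3 + 98*y^2 - 264*y + 216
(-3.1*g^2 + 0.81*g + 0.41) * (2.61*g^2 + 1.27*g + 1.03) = -8.091*g^4 - 1.8229*g^3 - 1.0942*g^2 + 1.355*g + 0.4223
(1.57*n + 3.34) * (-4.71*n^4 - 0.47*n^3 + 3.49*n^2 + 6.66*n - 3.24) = -7.3947*n^5 - 16.4693*n^4 + 3.9095*n^3 + 22.1128*n^2 + 17.1576*n - 10.8216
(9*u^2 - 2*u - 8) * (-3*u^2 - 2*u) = -27*u^4 - 12*u^3 + 28*u^2 + 16*u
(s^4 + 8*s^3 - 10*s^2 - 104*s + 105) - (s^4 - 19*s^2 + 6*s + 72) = 8*s^3 + 9*s^2 - 110*s + 33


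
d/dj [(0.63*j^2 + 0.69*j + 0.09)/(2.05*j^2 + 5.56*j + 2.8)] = (2.0883*j^2 + 3.159*j + 1.4316)/(4.2025*j^4 + 22.796*j^3 + 42.3936*j^2 + 31.136*j + 7.84)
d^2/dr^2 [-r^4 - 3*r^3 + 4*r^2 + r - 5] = -12*r^2 - 18*r + 8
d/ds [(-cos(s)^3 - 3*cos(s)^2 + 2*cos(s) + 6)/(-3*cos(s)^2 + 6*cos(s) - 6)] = (-cos(s)^4 + 4*cos(s)^3 - 2*cos(s)^2 - 24*cos(s) + 16)*sin(s)/(3*(sin(s)^2 + 2*cos(s) - 3)^2)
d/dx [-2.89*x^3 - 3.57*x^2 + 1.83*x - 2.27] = -8.67*x^2 - 7.14*x + 1.83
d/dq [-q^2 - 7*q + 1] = -2*q - 7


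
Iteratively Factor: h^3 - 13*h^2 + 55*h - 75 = (h - 5)*(h^2 - 8*h + 15) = (h - 5)*(h - 3)*(h - 5)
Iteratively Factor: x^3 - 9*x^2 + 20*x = (x - 5)*(x^2 - 4*x) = x*(x - 5)*(x - 4)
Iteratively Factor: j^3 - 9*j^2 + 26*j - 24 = (j - 4)*(j^2 - 5*j + 6) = (j - 4)*(j - 2)*(j - 3)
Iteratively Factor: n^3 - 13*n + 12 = (n - 1)*(n^2 + n - 12) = (n - 1)*(n + 4)*(n - 3)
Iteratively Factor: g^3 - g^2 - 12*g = (g + 3)*(g^2 - 4*g) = (g - 4)*(g + 3)*(g)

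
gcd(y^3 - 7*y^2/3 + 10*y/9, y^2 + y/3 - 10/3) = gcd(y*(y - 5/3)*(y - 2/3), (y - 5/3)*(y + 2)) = y - 5/3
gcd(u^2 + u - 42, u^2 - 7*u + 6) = u - 6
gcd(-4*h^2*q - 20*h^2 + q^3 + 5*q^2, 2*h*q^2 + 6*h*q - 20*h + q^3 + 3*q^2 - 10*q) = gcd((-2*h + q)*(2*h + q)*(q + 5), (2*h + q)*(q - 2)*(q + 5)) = 2*h*q + 10*h + q^2 + 5*q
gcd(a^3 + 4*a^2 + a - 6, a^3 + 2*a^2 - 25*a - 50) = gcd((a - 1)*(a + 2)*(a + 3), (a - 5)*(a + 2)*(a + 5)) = a + 2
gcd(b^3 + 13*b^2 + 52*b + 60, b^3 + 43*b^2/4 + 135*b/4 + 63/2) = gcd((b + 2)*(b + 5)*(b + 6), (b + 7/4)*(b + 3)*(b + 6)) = b + 6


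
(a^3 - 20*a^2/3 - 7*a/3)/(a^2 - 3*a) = (3*a^2 - 20*a - 7)/(3*(a - 3))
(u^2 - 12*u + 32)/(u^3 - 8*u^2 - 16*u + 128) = 1/(u + 4)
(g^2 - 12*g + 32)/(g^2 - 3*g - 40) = (g - 4)/(g + 5)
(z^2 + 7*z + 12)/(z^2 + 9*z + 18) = (z + 4)/(z + 6)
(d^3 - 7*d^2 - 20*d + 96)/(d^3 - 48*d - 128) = (d - 3)/(d + 4)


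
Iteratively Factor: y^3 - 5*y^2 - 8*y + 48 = (y - 4)*(y^2 - y - 12) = (y - 4)*(y + 3)*(y - 4)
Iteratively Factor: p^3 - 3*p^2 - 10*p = (p - 5)*(p^2 + 2*p) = (p - 5)*(p + 2)*(p)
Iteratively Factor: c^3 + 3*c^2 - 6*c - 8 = (c - 2)*(c^2 + 5*c + 4) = (c - 2)*(c + 4)*(c + 1)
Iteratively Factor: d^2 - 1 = (d + 1)*(d - 1)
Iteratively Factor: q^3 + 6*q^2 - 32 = (q + 4)*(q^2 + 2*q - 8) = (q + 4)^2*(q - 2)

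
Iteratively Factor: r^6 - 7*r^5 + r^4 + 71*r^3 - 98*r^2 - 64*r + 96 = (r - 4)*(r^5 - 3*r^4 - 11*r^3 + 27*r^2 + 10*r - 24) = (r - 4)*(r - 1)*(r^4 - 2*r^3 - 13*r^2 + 14*r + 24) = (r - 4)*(r - 2)*(r - 1)*(r^3 - 13*r - 12) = (r - 4)*(r - 2)*(r - 1)*(r + 1)*(r^2 - r - 12) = (r - 4)^2*(r - 2)*(r - 1)*(r + 1)*(r + 3)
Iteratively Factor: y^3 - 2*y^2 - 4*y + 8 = (y + 2)*(y^2 - 4*y + 4) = (y - 2)*(y + 2)*(y - 2)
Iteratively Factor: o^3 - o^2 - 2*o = (o)*(o^2 - o - 2) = o*(o + 1)*(o - 2)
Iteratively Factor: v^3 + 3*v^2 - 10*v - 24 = (v + 2)*(v^2 + v - 12) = (v + 2)*(v + 4)*(v - 3)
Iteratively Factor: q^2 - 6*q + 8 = (q - 4)*(q - 2)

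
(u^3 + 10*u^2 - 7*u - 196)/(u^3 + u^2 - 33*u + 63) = (u^2 + 3*u - 28)/(u^2 - 6*u + 9)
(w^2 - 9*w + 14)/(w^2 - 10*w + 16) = (w - 7)/(w - 8)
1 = 1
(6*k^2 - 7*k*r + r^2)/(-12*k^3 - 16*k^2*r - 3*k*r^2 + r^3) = (-k + r)/(2*k^2 + 3*k*r + r^2)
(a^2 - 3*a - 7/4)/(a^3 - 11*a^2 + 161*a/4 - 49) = (2*a + 1)/(2*a^2 - 15*a + 28)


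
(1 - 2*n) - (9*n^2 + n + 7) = -9*n^2 - 3*n - 6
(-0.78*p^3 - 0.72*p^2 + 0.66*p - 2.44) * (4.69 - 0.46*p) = 0.3588*p^4 - 3.327*p^3 - 3.6804*p^2 + 4.2178*p - 11.4436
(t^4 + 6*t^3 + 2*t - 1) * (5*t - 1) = 5*t^5 + 29*t^4 - 6*t^3 + 10*t^2 - 7*t + 1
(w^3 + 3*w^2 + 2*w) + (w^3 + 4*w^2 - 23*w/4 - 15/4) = 2*w^3 + 7*w^2 - 15*w/4 - 15/4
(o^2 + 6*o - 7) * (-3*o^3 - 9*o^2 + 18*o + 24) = -3*o^5 - 27*o^4 - 15*o^3 + 195*o^2 + 18*o - 168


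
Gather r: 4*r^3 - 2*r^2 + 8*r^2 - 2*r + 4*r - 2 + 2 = 4*r^3 + 6*r^2 + 2*r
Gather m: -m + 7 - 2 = 5 - m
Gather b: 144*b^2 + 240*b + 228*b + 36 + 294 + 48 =144*b^2 + 468*b + 378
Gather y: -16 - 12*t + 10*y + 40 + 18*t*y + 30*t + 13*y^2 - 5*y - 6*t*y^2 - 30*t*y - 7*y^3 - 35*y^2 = 18*t - 7*y^3 + y^2*(-6*t - 22) + y*(5 - 12*t) + 24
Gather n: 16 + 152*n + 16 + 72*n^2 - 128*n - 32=72*n^2 + 24*n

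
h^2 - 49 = (h - 7)*(h + 7)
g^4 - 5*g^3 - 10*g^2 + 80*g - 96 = (g - 4)*(g - 3)*(g - 2)*(g + 4)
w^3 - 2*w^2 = w^2*(w - 2)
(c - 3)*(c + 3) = c^2 - 9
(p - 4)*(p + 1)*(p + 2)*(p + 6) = p^4 + 5*p^3 - 16*p^2 - 68*p - 48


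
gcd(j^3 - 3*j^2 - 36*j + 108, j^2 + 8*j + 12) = j + 6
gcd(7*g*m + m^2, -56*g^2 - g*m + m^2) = 7*g + m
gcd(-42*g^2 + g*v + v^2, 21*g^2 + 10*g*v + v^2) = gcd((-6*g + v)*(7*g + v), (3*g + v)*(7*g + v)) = 7*g + v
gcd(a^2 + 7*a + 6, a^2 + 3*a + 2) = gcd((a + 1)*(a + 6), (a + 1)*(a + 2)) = a + 1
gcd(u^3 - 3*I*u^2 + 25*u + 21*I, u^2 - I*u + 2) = u + I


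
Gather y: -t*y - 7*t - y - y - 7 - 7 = -7*t + y*(-t - 2) - 14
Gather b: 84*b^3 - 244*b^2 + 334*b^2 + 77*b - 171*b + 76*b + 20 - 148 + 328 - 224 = 84*b^3 + 90*b^2 - 18*b - 24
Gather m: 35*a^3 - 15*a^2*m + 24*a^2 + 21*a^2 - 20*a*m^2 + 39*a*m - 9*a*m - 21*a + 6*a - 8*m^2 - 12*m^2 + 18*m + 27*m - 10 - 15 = 35*a^3 + 45*a^2 - 15*a + m^2*(-20*a - 20) + m*(-15*a^2 + 30*a + 45) - 25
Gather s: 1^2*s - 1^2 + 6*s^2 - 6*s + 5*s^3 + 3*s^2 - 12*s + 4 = 5*s^3 + 9*s^2 - 17*s + 3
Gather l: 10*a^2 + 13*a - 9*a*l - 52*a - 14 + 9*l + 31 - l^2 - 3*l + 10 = 10*a^2 - 39*a - l^2 + l*(6 - 9*a) + 27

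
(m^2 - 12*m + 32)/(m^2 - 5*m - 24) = (m - 4)/(m + 3)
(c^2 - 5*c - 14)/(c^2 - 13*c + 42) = (c + 2)/(c - 6)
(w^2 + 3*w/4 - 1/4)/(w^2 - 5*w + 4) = (4*w^2 + 3*w - 1)/(4*(w^2 - 5*w + 4))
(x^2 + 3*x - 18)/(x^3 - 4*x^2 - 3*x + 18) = (x + 6)/(x^2 - x - 6)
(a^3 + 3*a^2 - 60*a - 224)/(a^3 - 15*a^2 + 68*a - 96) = (a^2 + 11*a + 28)/(a^2 - 7*a + 12)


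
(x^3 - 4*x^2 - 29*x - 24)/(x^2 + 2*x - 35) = (x^3 - 4*x^2 - 29*x - 24)/(x^2 + 2*x - 35)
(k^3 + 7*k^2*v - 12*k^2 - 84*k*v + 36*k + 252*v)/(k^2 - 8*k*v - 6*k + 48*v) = (-k^2 - 7*k*v + 6*k + 42*v)/(-k + 8*v)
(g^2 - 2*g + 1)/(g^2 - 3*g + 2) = (g - 1)/(g - 2)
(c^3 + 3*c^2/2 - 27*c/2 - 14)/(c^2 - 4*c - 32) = (2*c^2 - 5*c - 7)/(2*(c - 8))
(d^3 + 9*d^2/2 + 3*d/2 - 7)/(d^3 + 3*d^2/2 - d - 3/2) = (2*d^2 + 11*d + 14)/(2*d^2 + 5*d + 3)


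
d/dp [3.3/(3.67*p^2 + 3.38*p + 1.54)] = (-24.222*p - 11.154)/(3.67*p^2 + 3.38*p + 1.54)^2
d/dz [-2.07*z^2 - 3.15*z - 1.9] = -4.14*z - 3.15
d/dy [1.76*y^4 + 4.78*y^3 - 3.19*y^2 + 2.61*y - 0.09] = 7.04*y^3 + 14.34*y^2 - 6.38*y + 2.61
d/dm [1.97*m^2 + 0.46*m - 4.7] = 3.94*m + 0.46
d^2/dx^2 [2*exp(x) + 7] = 2*exp(x)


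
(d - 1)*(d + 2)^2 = d^3 + 3*d^2 - 4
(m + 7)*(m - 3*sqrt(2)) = m^2 - 3*sqrt(2)*m + 7*m - 21*sqrt(2)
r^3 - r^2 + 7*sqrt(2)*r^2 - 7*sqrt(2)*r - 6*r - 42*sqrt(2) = (r - 3)*(r + 2)*(r + 7*sqrt(2))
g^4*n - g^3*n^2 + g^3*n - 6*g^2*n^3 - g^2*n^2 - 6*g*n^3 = g*(g - 3*n)*(g + 2*n)*(g*n + n)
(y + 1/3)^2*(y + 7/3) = y^3 + 3*y^2 + 5*y/3 + 7/27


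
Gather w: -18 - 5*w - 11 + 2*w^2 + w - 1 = 2*w^2 - 4*w - 30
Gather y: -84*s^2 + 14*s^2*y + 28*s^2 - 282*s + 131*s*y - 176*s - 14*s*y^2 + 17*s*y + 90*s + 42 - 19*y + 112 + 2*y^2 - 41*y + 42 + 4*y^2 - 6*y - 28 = -56*s^2 - 368*s + y^2*(6 - 14*s) + y*(14*s^2 + 148*s - 66) + 168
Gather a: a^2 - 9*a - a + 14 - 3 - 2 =a^2 - 10*a + 9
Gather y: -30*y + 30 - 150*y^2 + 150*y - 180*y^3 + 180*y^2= -180*y^3 + 30*y^2 + 120*y + 30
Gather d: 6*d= 6*d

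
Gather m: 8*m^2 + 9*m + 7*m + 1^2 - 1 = 8*m^2 + 16*m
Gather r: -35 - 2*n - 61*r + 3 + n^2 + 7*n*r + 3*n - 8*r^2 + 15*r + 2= n^2 + n - 8*r^2 + r*(7*n - 46) - 30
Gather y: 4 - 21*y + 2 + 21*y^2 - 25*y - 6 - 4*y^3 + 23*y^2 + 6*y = -4*y^3 + 44*y^2 - 40*y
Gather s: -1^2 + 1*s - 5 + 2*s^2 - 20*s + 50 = 2*s^2 - 19*s + 44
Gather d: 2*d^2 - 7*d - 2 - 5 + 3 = 2*d^2 - 7*d - 4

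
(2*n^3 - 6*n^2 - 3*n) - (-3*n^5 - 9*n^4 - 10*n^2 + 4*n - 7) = 3*n^5 + 9*n^4 + 2*n^3 + 4*n^2 - 7*n + 7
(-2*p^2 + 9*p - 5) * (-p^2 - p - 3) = 2*p^4 - 7*p^3 + 2*p^2 - 22*p + 15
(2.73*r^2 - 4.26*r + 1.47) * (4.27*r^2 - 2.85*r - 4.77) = 11.6571*r^4 - 25.9707*r^3 + 5.3958*r^2 + 16.1307*r - 7.0119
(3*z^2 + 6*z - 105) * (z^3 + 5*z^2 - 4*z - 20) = 3*z^5 + 21*z^4 - 87*z^3 - 609*z^2 + 300*z + 2100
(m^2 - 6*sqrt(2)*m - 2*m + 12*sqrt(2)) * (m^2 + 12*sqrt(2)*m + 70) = m^4 - 2*m^3 + 6*sqrt(2)*m^3 - 74*m^2 - 12*sqrt(2)*m^2 - 420*sqrt(2)*m + 148*m + 840*sqrt(2)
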